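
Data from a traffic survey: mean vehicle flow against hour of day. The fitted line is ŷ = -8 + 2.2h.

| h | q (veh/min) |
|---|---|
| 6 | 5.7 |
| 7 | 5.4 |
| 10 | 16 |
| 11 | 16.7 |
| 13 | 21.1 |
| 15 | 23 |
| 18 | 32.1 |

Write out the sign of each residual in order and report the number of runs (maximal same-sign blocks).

h=6: ŷ = -8 + 2.2·6 = 5.2; r = 5.7 − 5.2 = 0.5
h=7: ŷ = -8 + 2.2·7 = 7.4; r = 5.4 − 7.4 = -2
h=10: ŷ = -8 + 2.2·10 = 14; r = 16 − 14 = 2
h=11: ŷ = -8 + 2.2·11 = 16.2; r = 16.7 − 16.2 = 0.5
h=13: ŷ = -8 + 2.2·13 = 20.6; r = 21.1 − 20.6 = 0.5
h=15: ŷ = -8 + 2.2·15 = 25; r = 23 − 25 = -2
h=18: ŷ = -8 + 2.2·18 = 31.6; r = 32.1 − 31.6 = 0.5
Signs: + − + + + − +
Runs: +×1, −×1, +×3, −×1, +×1 → 5

5 runs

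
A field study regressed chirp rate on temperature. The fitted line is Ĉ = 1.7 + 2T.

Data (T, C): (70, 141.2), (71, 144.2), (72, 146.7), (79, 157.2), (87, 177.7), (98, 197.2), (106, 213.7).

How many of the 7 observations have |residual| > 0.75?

3

T=70: Ĉ = 1.7 + 2·70 = 141.7; r = 141.2 − 141.7 = -0.5
T=71: Ĉ = 1.7 + 2·71 = 143.7; r = 144.2 − 143.7 = 0.5
T=72: Ĉ = 1.7 + 2·72 = 145.7; r = 146.7 − 145.7 = 1
T=79: Ĉ = 1.7 + 2·79 = 159.7; r = 157.2 − 159.7 = -2.5
T=87: Ĉ = 1.7 + 2·87 = 175.7; r = 177.7 − 175.7 = 2
T=98: Ĉ = 1.7 + 2·98 = 197.7; r = 197.2 − 197.7 = -0.5
T=106: Ĉ = 1.7 + 2·106 = 213.7; r = 213.7 − 213.7 = 0
|r| > 0.75: T=72 (|r|=1), T=79 (|r|=2.5), T=87 (|r|=2) → 3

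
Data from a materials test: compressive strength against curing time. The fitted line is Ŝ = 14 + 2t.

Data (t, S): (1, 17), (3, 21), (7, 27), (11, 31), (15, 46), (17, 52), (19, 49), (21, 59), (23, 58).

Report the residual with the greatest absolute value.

r = -5

t=1: Ŝ = 14 + 2·1 = 16; r = 17 − 16 = 1
t=3: Ŝ = 14 + 2·3 = 20; r = 21 − 20 = 1
t=7: Ŝ = 14 + 2·7 = 28; r = 27 − 28 = -1
t=11: Ŝ = 14 + 2·11 = 36; r = 31 − 36 = -5
t=15: Ŝ = 14 + 2·15 = 44; r = 46 − 44 = 2
t=17: Ŝ = 14 + 2·17 = 48; r = 52 − 48 = 4
t=19: Ŝ = 14 + 2·19 = 52; r = 49 − 52 = -3
t=21: Ŝ = 14 + 2·21 = 56; r = 59 − 56 = 3
t=23: Ŝ = 14 + 2·23 = 60; r = 58 − 60 = -2
Largest |r| is 5 at t = 11, residual -5.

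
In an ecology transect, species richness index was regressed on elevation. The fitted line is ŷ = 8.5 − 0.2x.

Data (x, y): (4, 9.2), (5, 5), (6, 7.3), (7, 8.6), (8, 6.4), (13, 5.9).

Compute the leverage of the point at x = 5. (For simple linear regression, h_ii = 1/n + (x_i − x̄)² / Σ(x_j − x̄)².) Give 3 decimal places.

x̄ = (4 + 5 + 6 + 7 + 8 + 13)/6 = 7.16667
Σ(x − x̄)² = 10.0278 + 4.69444 + 1.36111 + 0.0277778 + 0.694444 + 34.0278 = 50.8333
h = 1/6 + (-2.16667)²/50.8333 = 0.166667 + 0.0923497 = 0.259

h = 0.259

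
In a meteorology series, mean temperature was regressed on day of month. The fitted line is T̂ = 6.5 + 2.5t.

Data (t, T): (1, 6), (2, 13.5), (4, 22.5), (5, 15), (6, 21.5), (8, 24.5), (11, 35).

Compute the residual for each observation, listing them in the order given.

t=1: T̂ = 6.5 + 2.5·1 = 9; r = 6 − 9 = -3
t=2: T̂ = 6.5 + 2.5·2 = 11.5; r = 13.5 − 11.5 = 2
t=4: T̂ = 6.5 + 2.5·4 = 16.5; r = 22.5 − 16.5 = 6
t=5: T̂ = 6.5 + 2.5·5 = 19; r = 15 − 19 = -4
t=6: T̂ = 6.5 + 2.5·6 = 21.5; r = 21.5 − 21.5 = 0
t=8: T̂ = 6.5 + 2.5·8 = 26.5; r = 24.5 − 26.5 = -2
t=11: T̂ = 6.5 + 2.5·11 = 34; r = 35 − 34 = 1

-3, 2, 6, -4, 0, -2, 1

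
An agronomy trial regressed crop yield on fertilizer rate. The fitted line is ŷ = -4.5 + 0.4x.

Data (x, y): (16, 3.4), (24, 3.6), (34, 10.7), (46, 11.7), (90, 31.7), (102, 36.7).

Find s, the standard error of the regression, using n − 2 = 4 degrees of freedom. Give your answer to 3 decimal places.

s = 1.739

x=16: ŷ = -4.5 + 0.4·16 = 1.9; e = 3.4 − 1.9 = 1.5
x=24: ŷ = -4.5 + 0.4·24 = 5.1; e = 3.6 − 5.1 = -1.5
x=34: ŷ = -4.5 + 0.4·34 = 9.1; e = 10.7 − 9.1 = 1.6
x=46: ŷ = -4.5 + 0.4·46 = 13.9; e = 11.7 − 13.9 = -2.2
x=90: ŷ = -4.5 + 0.4·90 = 31.5; e = 31.7 − 31.5 = 0.2
x=102: ŷ = -4.5 + 0.4·102 = 36.3; e = 36.7 − 36.3 = 0.4
SSE = 2.25 + 2.25 + 2.56 + 4.84 + 0.04 + 0.16 = 12.1
s = √(12.1/4) = √3.025 ≈ 1.739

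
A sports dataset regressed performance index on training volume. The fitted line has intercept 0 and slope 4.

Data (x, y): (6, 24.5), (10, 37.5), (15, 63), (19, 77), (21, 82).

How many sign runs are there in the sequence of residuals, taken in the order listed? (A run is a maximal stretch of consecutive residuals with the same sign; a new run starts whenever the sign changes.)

x=6: ŷ = 4·6 = 24; r = 24.5 − 24 = 0.5
x=10: ŷ = 4·10 = 40; r = 37.5 − 40 = -2.5
x=15: ŷ = 4·15 = 60; r = 63 − 60 = 3
x=19: ŷ = 4·19 = 76; r = 77 − 76 = 1
x=21: ŷ = 4·21 = 84; r = 82 − 84 = -2
Signs: + − + + −
Runs: +×1, −×1, +×2, −×1 → 4

4 runs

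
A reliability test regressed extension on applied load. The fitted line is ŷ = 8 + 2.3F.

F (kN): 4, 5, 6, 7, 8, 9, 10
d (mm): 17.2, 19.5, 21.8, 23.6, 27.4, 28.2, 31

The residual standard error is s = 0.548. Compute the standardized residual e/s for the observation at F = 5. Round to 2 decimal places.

ŷ = 8 + 2.3·5 = 19.5
e = 19.5 − 19.5 = 0
e/s = 0 / 0.548 = 0.00

0.00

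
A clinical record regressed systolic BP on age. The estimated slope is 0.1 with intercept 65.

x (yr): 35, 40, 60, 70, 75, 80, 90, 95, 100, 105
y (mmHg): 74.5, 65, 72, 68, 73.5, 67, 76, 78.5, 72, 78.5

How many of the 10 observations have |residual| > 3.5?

5

x=35: ŷ = 65 + 0.1·35 = 68.5; r = 74.5 − 68.5 = 6
x=40: ŷ = 65 + 0.1·40 = 69; r = 65 − 69 = -4
x=60: ŷ = 65 + 0.1·60 = 71; r = 72 − 71 = 1
x=70: ŷ = 65 + 0.1·70 = 72; r = 68 − 72 = -4
x=75: ŷ = 65 + 0.1·75 = 72.5; r = 73.5 − 72.5 = 1
x=80: ŷ = 65 + 0.1·80 = 73; r = 67 − 73 = -6
x=90: ŷ = 65 + 0.1·90 = 74; r = 76 − 74 = 2
x=95: ŷ = 65 + 0.1·95 = 74.5; r = 78.5 − 74.5 = 4
x=100: ŷ = 65 + 0.1·100 = 75; r = 72 − 75 = -3
x=105: ŷ = 65 + 0.1·105 = 75.5; r = 78.5 − 75.5 = 3
|r| > 3.5: x=35 (|r|=6), x=40 (|r|=4), x=70 (|r|=4), x=80 (|r|=6), x=95 (|r|=4) → 5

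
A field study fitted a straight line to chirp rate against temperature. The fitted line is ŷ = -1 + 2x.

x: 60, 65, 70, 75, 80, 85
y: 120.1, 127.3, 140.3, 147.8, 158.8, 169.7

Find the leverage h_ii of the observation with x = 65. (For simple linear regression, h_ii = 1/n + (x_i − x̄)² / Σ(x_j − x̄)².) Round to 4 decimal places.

x̄ = (60 + 65 + 70 + 75 + 80 + 85)/6 = 72.5
Σ(x − x̄)² = 156.25 + 56.25 + 6.25 + 6.25 + 56.25 + 156.25 = 437.5
h = 1/6 + (-7.5)²/437.5 = 0.166667 + 0.128571 = 0.2952

h = 0.2952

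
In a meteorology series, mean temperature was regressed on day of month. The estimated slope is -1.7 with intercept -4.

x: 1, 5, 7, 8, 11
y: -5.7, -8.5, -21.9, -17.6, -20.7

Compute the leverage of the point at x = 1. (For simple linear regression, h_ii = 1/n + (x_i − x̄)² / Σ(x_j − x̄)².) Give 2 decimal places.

h = 0.73

x̄ = (1 + 5 + 7 + 8 + 11)/5 = 6.4
Σ(x − x̄)² = 29.16 + 1.96 + 0.36 + 2.56 + 21.16 = 55.2
h = 1/5 + (-5.4)²/55.2 = 0.2 + 0.528261 = 0.73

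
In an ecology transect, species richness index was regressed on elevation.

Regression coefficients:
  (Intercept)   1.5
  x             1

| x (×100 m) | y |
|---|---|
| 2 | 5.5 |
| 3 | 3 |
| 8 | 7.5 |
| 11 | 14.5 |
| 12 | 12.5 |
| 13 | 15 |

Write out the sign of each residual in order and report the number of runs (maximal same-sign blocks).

5 runs

x=2: ŷ = 1.5 + 2 = 3.5; e = 5.5 − 3.5 = 2
x=3: ŷ = 1.5 + 3 = 4.5; e = 3 − 4.5 = -1.5
x=8: ŷ = 1.5 + 8 = 9.5; e = 7.5 − 9.5 = -2
x=11: ŷ = 1.5 + 11 = 12.5; e = 14.5 − 12.5 = 2
x=12: ŷ = 1.5 + 12 = 13.5; e = 12.5 − 13.5 = -1
x=13: ŷ = 1.5 + 13 = 14.5; e = 15 − 14.5 = 0.5
Signs: + − − + − +
Runs: +×1, −×2, +×1, −×1, +×1 → 5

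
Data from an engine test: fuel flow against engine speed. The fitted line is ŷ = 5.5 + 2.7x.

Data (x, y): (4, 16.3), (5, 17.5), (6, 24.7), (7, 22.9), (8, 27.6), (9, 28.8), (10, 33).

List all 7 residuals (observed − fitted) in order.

0, -1.5, 3, -1.5, 0.5, -1, 0.5

x=4: ŷ = 5.5 + 2.7·4 = 16.3; e = 16.3 − 16.3 = 0
x=5: ŷ = 5.5 + 2.7·5 = 19; e = 17.5 − 19 = -1.5
x=6: ŷ = 5.5 + 2.7·6 = 21.7; e = 24.7 − 21.7 = 3
x=7: ŷ = 5.5 + 2.7·7 = 24.4; e = 22.9 − 24.4 = -1.5
x=8: ŷ = 5.5 + 2.7·8 = 27.1; e = 27.6 − 27.1 = 0.5
x=9: ŷ = 5.5 + 2.7·9 = 29.8; e = 28.8 − 29.8 = -1
x=10: ŷ = 5.5 + 2.7·10 = 32.5; e = 33 − 32.5 = 0.5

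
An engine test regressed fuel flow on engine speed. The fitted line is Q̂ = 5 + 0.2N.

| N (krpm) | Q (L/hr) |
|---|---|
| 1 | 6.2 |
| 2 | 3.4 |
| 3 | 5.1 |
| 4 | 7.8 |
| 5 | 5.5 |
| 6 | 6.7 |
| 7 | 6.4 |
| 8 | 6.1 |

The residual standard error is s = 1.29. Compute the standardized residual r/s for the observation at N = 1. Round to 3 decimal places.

0.775

Q̂ = 5 + 0.2·1 = 5.2
r = 6.2 − 5.2 = 1
r/s = 1 / 1.29 = 0.775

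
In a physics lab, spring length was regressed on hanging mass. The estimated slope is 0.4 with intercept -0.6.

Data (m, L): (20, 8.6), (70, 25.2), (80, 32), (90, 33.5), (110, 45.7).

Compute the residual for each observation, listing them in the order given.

m=20: L̂ = -0.6 + 0.4·20 = 7.4; e = 8.6 − 7.4 = 1.2
m=70: L̂ = -0.6 + 0.4·70 = 27.4; e = 25.2 − 27.4 = -2.2
m=80: L̂ = -0.6 + 0.4·80 = 31.4; e = 32 − 31.4 = 0.6
m=90: L̂ = -0.6 + 0.4·90 = 35.4; e = 33.5 − 35.4 = -1.9
m=110: L̂ = -0.6 + 0.4·110 = 43.4; e = 45.7 − 43.4 = 2.3

1.2, -2.2, 0.6, -1.9, 2.3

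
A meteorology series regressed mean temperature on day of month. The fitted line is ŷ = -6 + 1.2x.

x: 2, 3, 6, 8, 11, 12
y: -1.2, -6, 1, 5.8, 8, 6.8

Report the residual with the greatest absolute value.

r = -3.6

x=2: ŷ = -6 + 1.2·2 = -3.6; r = -1.2 − (-3.6) = 2.4
x=3: ŷ = -6 + 1.2·3 = -2.4; r = -6 − (-2.4) = -3.6
x=6: ŷ = -6 + 1.2·6 = 1.2; r = 1 − 1.2 = -0.2
x=8: ŷ = -6 + 1.2·8 = 3.6; r = 5.8 − 3.6 = 2.2
x=11: ŷ = -6 + 1.2·11 = 7.2; r = 8 − 7.2 = 0.8
x=12: ŷ = -6 + 1.2·12 = 8.4; r = 6.8 − 8.4 = -1.6
Largest |r| is 3.6 at x = 3, residual -3.6.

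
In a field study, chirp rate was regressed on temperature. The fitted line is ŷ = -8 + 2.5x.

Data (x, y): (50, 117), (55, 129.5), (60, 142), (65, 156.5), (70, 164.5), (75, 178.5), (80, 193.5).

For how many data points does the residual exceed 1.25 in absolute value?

x=50: ŷ = -8 + 2.5·50 = 117; e = 117 − 117 = 0
x=55: ŷ = -8 + 2.5·55 = 129.5; e = 129.5 − 129.5 = 0
x=60: ŷ = -8 + 2.5·60 = 142; e = 142 − 142 = 0
x=65: ŷ = -8 + 2.5·65 = 154.5; e = 156.5 − 154.5 = 2
x=70: ŷ = -8 + 2.5·70 = 167; e = 164.5 − 167 = -2.5
x=75: ŷ = -8 + 2.5·75 = 179.5; e = 178.5 − 179.5 = -1
x=80: ŷ = -8 + 2.5·80 = 192; e = 193.5 − 192 = 1.5
|e| > 1.25: x=65 (|e|=2), x=70 (|e|=2.5), x=80 (|e|=1.5) → 3

3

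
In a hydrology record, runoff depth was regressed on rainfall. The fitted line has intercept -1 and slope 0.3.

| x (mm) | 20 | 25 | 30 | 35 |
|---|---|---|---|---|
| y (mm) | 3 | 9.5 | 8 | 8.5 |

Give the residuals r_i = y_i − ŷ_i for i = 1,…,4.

x=20: ŷ = -1 + 0.3·20 = 5; r = 3 − 5 = -2
x=25: ŷ = -1 + 0.3·25 = 6.5; r = 9.5 − 6.5 = 3
x=30: ŷ = -1 + 0.3·30 = 8; r = 8 − 8 = 0
x=35: ŷ = -1 + 0.3·35 = 9.5; r = 8.5 − 9.5 = -1

-2, 3, 0, -1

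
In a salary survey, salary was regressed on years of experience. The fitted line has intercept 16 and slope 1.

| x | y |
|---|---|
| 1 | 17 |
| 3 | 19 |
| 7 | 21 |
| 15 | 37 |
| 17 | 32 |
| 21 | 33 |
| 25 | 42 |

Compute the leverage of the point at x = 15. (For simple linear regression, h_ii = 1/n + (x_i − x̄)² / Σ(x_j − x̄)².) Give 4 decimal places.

x̄ = (1 + 3 + 7 + 15 + 17 + 21 + 25)/7 = 12.7143
Σ(x − x̄)² = 137.224 + 94.3673 + 32.6531 + 5.22449 + 18.3673 + 68.6531 + 150.939 = 507.429
h = 1/7 + (2.28571)²/507.429 = 0.142857 + 0.010296 = 0.1532

h = 0.1532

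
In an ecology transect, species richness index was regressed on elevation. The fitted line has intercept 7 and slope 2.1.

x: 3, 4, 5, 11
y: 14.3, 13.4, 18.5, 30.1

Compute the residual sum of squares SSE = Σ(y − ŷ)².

x=3: ŷ = 7 + 2.1·3 = 13.3; r = 14.3 − 13.3 = 1
x=4: ŷ = 7 + 2.1·4 = 15.4; r = 13.4 − 15.4 = -2
x=5: ŷ = 7 + 2.1·5 = 17.5; r = 18.5 − 17.5 = 1
x=11: ŷ = 7 + 2.1·11 = 30.1; r = 30.1 − 30.1 = 0
SSE = 1 + 4 + 1 + 0 = 6

SSE = 6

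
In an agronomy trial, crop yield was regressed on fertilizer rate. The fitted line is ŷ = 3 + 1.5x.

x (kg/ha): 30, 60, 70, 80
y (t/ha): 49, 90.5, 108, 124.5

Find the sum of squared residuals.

x=30: ŷ = 3 + 1.5·30 = 48; e = 49 − 48 = 1
x=60: ŷ = 3 + 1.5·60 = 93; e = 90.5 − 93 = -2.5
x=70: ŷ = 3 + 1.5·70 = 108; e = 108 − 108 = 0
x=80: ŷ = 3 + 1.5·80 = 123; e = 124.5 − 123 = 1.5
SSE = 1 + 6.25 + 0 + 2.25 = 9.5

SSE = 9.5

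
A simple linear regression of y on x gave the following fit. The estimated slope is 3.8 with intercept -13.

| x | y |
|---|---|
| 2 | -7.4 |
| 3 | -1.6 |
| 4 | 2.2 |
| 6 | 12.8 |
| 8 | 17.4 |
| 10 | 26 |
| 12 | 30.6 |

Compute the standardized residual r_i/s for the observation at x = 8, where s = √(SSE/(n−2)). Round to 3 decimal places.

x=2: ŷ = -13 + 3.8·2 = -5.4; r = -7.4 − (-5.4) = -2
x=3: ŷ = -13 + 3.8·3 = -1.6; r = -1.6 − (-1.6) = 0
x=4: ŷ = -13 + 3.8·4 = 2.2; r = 2.2 − 2.2 = 0
x=6: ŷ = -13 + 3.8·6 = 9.8; r = 12.8 − 9.8 = 3
x=8: ŷ = -13 + 3.8·8 = 17.4; r = 17.4 − 17.4 = 0
x=10: ŷ = -13 + 3.8·10 = 25; r = 26 − 25 = 1
x=12: ŷ = -13 + 3.8·12 = 32.6; r = 30.6 − 32.6 = -2
SSE = 4 + 0 + 0 + 9 + 0 + 1 + 4 = 18
s = √(18/5) = 1.89737
r/s = 0 / 1.89737 = 0.000

0.000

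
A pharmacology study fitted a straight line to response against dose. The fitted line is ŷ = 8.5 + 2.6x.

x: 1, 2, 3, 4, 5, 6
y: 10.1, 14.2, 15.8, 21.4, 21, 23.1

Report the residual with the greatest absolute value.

x=1: ŷ = 8.5 + 2.6·1 = 11.1; e = 10.1 − 11.1 = -1
x=2: ŷ = 8.5 + 2.6·2 = 13.7; e = 14.2 − 13.7 = 0.5
x=3: ŷ = 8.5 + 2.6·3 = 16.3; e = 15.8 − 16.3 = -0.5
x=4: ŷ = 8.5 + 2.6·4 = 18.9; e = 21.4 − 18.9 = 2.5
x=5: ŷ = 8.5 + 2.6·5 = 21.5; e = 21 − 21.5 = -0.5
x=6: ŷ = 8.5 + 2.6·6 = 24.1; e = 23.1 − 24.1 = -1
Largest |e| is 2.5 at x = 4, residual 2.5.

e = 2.5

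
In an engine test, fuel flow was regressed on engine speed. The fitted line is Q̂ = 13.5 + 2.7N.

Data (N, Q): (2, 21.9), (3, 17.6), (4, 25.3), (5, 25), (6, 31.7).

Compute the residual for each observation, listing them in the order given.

N=2: Q̂ = 13.5 + 2.7·2 = 18.9; r = 21.9 − 18.9 = 3
N=3: Q̂ = 13.5 + 2.7·3 = 21.6; r = 17.6 − 21.6 = -4
N=4: Q̂ = 13.5 + 2.7·4 = 24.3; r = 25.3 − 24.3 = 1
N=5: Q̂ = 13.5 + 2.7·5 = 27; r = 25 − 27 = -2
N=6: Q̂ = 13.5 + 2.7·6 = 29.7; r = 31.7 − 29.7 = 2

3, -4, 1, -2, 2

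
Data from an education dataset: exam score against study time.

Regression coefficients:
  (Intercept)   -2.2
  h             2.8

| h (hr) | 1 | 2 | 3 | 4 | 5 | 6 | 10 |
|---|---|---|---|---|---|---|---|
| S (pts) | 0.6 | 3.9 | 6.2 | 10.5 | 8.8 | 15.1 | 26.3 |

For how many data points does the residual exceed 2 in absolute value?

h=1: ŷ = -2.2 + 2.8·1 = 0.6; e = 0.6 − 0.6 = 0
h=2: ŷ = -2.2 + 2.8·2 = 3.4; e = 3.9 − 3.4 = 0.5
h=3: ŷ = -2.2 + 2.8·3 = 6.2; e = 6.2 − 6.2 = 0
h=4: ŷ = -2.2 + 2.8·4 = 9; e = 10.5 − 9 = 1.5
h=5: ŷ = -2.2 + 2.8·5 = 11.8; e = 8.8 − 11.8 = -3
h=6: ŷ = -2.2 + 2.8·6 = 14.6; e = 15.1 − 14.6 = 0.5
h=10: ŷ = -2.2 + 2.8·10 = 25.8; e = 26.3 − 25.8 = 0.5
|e| > 2: h=5 (|e|=3) → 1

1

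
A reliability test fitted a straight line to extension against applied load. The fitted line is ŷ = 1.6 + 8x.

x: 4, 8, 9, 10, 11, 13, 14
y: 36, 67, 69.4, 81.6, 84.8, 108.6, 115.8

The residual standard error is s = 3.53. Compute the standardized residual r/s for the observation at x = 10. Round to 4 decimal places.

0.0000

ŷ = 1.6 + 8·10 = 81.6
r = 81.6 − 81.6 = 0
r/s = 0 / 3.53 = 0.0000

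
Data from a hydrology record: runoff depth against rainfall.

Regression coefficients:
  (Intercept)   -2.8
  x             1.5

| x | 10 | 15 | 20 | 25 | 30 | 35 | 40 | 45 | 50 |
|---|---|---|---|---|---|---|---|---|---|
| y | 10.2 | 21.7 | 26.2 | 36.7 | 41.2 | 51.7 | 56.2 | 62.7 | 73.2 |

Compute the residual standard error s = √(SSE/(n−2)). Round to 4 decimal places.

x=10: ŷ = -2.8 + 1.5·10 = 12.2; r = 10.2 − 12.2 = -2
x=15: ŷ = -2.8 + 1.5·15 = 19.7; r = 21.7 − 19.7 = 2
x=20: ŷ = -2.8 + 1.5·20 = 27.2; r = 26.2 − 27.2 = -1
x=25: ŷ = -2.8 + 1.5·25 = 34.7; r = 36.7 − 34.7 = 2
x=30: ŷ = -2.8 + 1.5·30 = 42.2; r = 41.2 − 42.2 = -1
x=35: ŷ = -2.8 + 1.5·35 = 49.7; r = 51.7 − 49.7 = 2
x=40: ŷ = -2.8 + 1.5·40 = 57.2; r = 56.2 − 57.2 = -1
x=45: ŷ = -2.8 + 1.5·45 = 64.7; r = 62.7 − 64.7 = -2
x=50: ŷ = -2.8 + 1.5·50 = 72.2; r = 73.2 − 72.2 = 1
SSE = 4 + 4 + 1 + 4 + 1 + 4 + 1 + 4 + 1 = 24
s = √(24/7) = √3.42857 ≈ 1.8516

s = 1.8516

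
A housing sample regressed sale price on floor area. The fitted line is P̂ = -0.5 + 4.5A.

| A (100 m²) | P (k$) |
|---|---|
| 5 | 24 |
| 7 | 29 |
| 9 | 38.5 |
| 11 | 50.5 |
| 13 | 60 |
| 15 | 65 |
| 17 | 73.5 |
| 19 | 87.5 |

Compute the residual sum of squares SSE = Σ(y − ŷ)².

A=5: P̂ = -0.5 + 4.5·5 = 22; r = 24 − 22 = 2
A=7: P̂ = -0.5 + 4.5·7 = 31; r = 29 − 31 = -2
A=9: P̂ = -0.5 + 4.5·9 = 40; r = 38.5 − 40 = -1.5
A=11: P̂ = -0.5 + 4.5·11 = 49; r = 50.5 − 49 = 1.5
A=13: P̂ = -0.5 + 4.5·13 = 58; r = 60 − 58 = 2
A=15: P̂ = -0.5 + 4.5·15 = 67; r = 65 − 67 = -2
A=17: P̂ = -0.5 + 4.5·17 = 76; r = 73.5 − 76 = -2.5
A=19: P̂ = -0.5 + 4.5·19 = 85; r = 87.5 − 85 = 2.5
SSE = 4 + 4 + 2.25 + 2.25 + 4 + 4 + 6.25 + 6.25 = 33

SSE = 33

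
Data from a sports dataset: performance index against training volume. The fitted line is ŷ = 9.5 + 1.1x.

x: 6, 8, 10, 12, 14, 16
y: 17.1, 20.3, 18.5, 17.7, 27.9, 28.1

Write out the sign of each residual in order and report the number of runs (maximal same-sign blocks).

3 runs

x=6: ŷ = 9.5 + 1.1·6 = 16.1; e = 17.1 − 16.1 = 1
x=8: ŷ = 9.5 + 1.1·8 = 18.3; e = 20.3 − 18.3 = 2
x=10: ŷ = 9.5 + 1.1·10 = 20.5; e = 18.5 − 20.5 = -2
x=12: ŷ = 9.5 + 1.1·12 = 22.7; e = 17.7 − 22.7 = -5
x=14: ŷ = 9.5 + 1.1·14 = 24.9; e = 27.9 − 24.9 = 3
x=16: ŷ = 9.5 + 1.1·16 = 27.1; e = 28.1 − 27.1 = 1
Signs: + + − − + +
Runs: +×2, −×2, +×2 → 3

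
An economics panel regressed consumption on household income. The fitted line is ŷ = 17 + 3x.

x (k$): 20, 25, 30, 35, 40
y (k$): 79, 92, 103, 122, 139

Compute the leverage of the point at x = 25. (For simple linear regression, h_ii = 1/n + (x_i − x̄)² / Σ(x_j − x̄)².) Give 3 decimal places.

h = 0.300

x̄ = (20 + 25 + 30 + 35 + 40)/5 = 30
Σ(x − x̄)² = 100 + 25 + 0 + 25 + 100 = 250
h = 1/5 + (-5)²/250 = 0.2 + 0.1 = 0.300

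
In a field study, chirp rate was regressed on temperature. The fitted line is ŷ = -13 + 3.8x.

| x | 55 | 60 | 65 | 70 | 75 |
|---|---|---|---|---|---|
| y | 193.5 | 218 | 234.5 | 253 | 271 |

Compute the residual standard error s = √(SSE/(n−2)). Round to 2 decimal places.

x=55: ŷ = -13 + 3.8·55 = 196; e = 193.5 − 196 = -2.5
x=60: ŷ = -13 + 3.8·60 = 215; e = 218 − 215 = 3
x=65: ŷ = -13 + 3.8·65 = 234; e = 234.5 − 234 = 0.5
x=70: ŷ = -13 + 3.8·70 = 253; e = 253 − 253 = 0
x=75: ŷ = -13 + 3.8·75 = 272; e = 271 − 272 = -1
SSE = 6.25 + 9 + 0.25 + 0 + 1 = 16.5
s = √(16.5/3) = √5.5 ≈ 2.35

s = 2.35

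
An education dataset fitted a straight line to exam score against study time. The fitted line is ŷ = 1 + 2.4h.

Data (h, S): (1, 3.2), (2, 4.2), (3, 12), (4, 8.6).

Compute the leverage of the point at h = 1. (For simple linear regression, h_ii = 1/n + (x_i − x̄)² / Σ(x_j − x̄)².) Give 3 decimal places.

h = 0.700

h̄ = (1 + 2 + 3 + 4)/4 = 2.5
Σ(h − h̄)² = 2.25 + 0.25 + 0.25 + 2.25 = 5
h = 1/4 + (-1.5)²/5 = 0.25 + 0.45 = 0.700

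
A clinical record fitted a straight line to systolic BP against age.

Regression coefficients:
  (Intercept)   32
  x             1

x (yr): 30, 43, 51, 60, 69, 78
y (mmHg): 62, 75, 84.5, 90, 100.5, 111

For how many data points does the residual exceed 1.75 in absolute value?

1

x=30: ŷ = 32 + 30 = 62; e = 62 − 62 = 0
x=43: ŷ = 32 + 43 = 75; e = 75 − 75 = 0
x=51: ŷ = 32 + 51 = 83; e = 84.5 − 83 = 1.5
x=60: ŷ = 32 + 60 = 92; e = 90 − 92 = -2
x=69: ŷ = 32 + 69 = 101; e = 100.5 − 101 = -0.5
x=78: ŷ = 32 + 78 = 110; e = 111 − 110 = 1
|e| > 1.75: x=60 (|e|=2) → 1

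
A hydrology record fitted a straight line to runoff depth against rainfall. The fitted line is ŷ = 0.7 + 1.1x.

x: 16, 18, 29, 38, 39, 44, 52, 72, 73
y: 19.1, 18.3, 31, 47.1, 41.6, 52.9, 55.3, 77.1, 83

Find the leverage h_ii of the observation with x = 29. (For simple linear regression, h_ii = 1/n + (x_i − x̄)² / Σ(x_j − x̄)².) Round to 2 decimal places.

x̄ = (16 + 18 + 29 + 38 + 39 + 44 + 52 + 72 + 73)/9 = 42.3333
Σ(x − x̄)² = 693.444 + 592.111 + 177.778 + 18.7778 + 11.1111 + 2.77778 + 93.4444 + 880.111 + 940.444 = 3410
h = 1/9 + (-13.3333)²/3410 = 0.111111 + 0.0521342 = 0.16

h = 0.16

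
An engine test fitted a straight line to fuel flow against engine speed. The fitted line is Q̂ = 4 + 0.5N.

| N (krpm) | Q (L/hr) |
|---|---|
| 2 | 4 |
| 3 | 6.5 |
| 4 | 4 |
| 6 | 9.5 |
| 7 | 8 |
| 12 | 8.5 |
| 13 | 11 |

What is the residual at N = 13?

r = 0.5

Q̂ = 4 + 0.5·13 = 10.5
r = 11 − 10.5 = 0.5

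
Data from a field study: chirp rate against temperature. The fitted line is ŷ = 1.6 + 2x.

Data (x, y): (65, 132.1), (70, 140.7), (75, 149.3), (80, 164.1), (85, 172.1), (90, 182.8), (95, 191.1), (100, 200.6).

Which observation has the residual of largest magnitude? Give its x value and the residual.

x=65: ŷ = 1.6 + 2·65 = 131.6; r = 132.1 − 131.6 = 0.5
x=70: ŷ = 1.6 + 2·70 = 141.6; r = 140.7 − 141.6 = -0.9
x=75: ŷ = 1.6 + 2·75 = 151.6; r = 149.3 − 151.6 = -2.3
x=80: ŷ = 1.6 + 2·80 = 161.6; r = 164.1 − 161.6 = 2.5
x=85: ŷ = 1.6 + 2·85 = 171.6; r = 172.1 − 171.6 = 0.5
x=90: ŷ = 1.6 + 2·90 = 181.6; r = 182.8 − 181.6 = 1.2
x=95: ŷ = 1.6 + 2·95 = 191.6; r = 191.1 − 191.6 = -0.5
x=100: ŷ = 1.6 + 2·100 = 201.6; r = 200.6 − 201.6 = -1
Largest |r| is 2.5 at x = 80, residual 2.5.

x = 80, r = 2.5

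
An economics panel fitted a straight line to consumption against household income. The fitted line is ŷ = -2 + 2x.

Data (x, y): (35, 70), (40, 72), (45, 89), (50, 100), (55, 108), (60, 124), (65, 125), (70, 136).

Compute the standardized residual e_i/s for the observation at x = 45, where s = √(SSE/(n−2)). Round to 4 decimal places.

x=35: ŷ = -2 + 2·35 = 68; e = 70 − 68 = 2
x=40: ŷ = -2 + 2·40 = 78; e = 72 − 78 = -6
x=45: ŷ = -2 + 2·45 = 88; e = 89 − 88 = 1
x=50: ŷ = -2 + 2·50 = 98; e = 100 − 98 = 2
x=55: ŷ = -2 + 2·55 = 108; e = 108 − 108 = 0
x=60: ŷ = -2 + 2·60 = 118; e = 124 − 118 = 6
x=65: ŷ = -2 + 2·65 = 128; e = 125 − 128 = -3
x=70: ŷ = -2 + 2·70 = 138; e = 136 − 138 = -2
SSE = 4 + 36 + 1 + 4 + 0 + 36 + 9 + 4 = 94
s = √(94/6) = 3.95811
e/s = 1 / 3.95811 = 0.2526

0.2526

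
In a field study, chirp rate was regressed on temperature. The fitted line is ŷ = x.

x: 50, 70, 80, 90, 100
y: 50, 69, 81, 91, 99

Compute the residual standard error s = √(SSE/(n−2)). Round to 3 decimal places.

x=50: ŷ = 50 = 50; r = 50 − 50 = 0
x=70: ŷ = 70 = 70; r = 69 − 70 = -1
x=80: ŷ = 80 = 80; r = 81 − 80 = 1
x=90: ŷ = 90 = 90; r = 91 − 90 = 1
x=100: ŷ = 100 = 100; r = 99 − 100 = -1
SSE = 0 + 1 + 1 + 1 + 1 = 4
s = √(4/3) = √1.33333 ≈ 1.155

s = 1.155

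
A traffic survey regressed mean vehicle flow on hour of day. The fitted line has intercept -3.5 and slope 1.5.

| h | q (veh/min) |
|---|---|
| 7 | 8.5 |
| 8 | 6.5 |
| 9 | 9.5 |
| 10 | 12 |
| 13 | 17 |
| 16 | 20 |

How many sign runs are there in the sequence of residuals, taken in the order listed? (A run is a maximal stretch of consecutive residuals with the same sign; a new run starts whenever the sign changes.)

h=7: ŷ = -3.5 + 1.5·7 = 7; e = 8.5 − 7 = 1.5
h=8: ŷ = -3.5 + 1.5·8 = 8.5; e = 6.5 − 8.5 = -2
h=9: ŷ = -3.5 + 1.5·9 = 10; e = 9.5 − 10 = -0.5
h=10: ŷ = -3.5 + 1.5·10 = 11.5; e = 12 − 11.5 = 0.5
h=13: ŷ = -3.5 + 1.5·13 = 16; e = 17 − 16 = 1
h=16: ŷ = -3.5 + 1.5·16 = 20.5; e = 20 − 20.5 = -0.5
Signs: + − − + + −
Runs: +×1, −×2, +×2, −×1 → 4

4 runs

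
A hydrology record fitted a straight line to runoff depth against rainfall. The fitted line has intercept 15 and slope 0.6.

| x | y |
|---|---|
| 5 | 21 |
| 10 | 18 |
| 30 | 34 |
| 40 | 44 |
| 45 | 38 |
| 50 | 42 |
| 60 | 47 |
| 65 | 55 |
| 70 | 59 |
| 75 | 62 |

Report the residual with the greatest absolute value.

r = 5

x=5: ŷ = 15 + 0.6·5 = 18; r = 21 − 18 = 3
x=10: ŷ = 15 + 0.6·10 = 21; r = 18 − 21 = -3
x=30: ŷ = 15 + 0.6·30 = 33; r = 34 − 33 = 1
x=40: ŷ = 15 + 0.6·40 = 39; r = 44 − 39 = 5
x=45: ŷ = 15 + 0.6·45 = 42; r = 38 − 42 = -4
x=50: ŷ = 15 + 0.6·50 = 45; r = 42 − 45 = -3
x=60: ŷ = 15 + 0.6·60 = 51; r = 47 − 51 = -4
x=65: ŷ = 15 + 0.6·65 = 54; r = 55 − 54 = 1
x=70: ŷ = 15 + 0.6·70 = 57; r = 59 − 57 = 2
x=75: ŷ = 15 + 0.6·75 = 60; r = 62 − 60 = 2
Largest |r| is 5 at x = 40, residual 5.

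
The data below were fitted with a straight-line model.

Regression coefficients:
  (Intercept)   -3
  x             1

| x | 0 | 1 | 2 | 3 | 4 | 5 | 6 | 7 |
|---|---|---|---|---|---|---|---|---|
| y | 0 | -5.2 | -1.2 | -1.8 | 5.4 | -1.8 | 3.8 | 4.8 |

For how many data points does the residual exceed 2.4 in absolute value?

4

x=0: ŷ = -3 + 0 = -3; e = 0 − (-3) = 3
x=1: ŷ = -3 + 1 = -2; e = -5.2 − (-2) = -3.2
x=2: ŷ = -3 + 2 = -1; e = -1.2 − (-1) = -0.2
x=3: ŷ = -3 + 3 = 0; e = -1.8 − 0 = -1.8
x=4: ŷ = -3 + 4 = 1; e = 5.4 − 1 = 4.4
x=5: ŷ = -3 + 5 = 2; e = -1.8 − 2 = -3.8
x=6: ŷ = -3 + 6 = 3; e = 3.8 − 3 = 0.8
x=7: ŷ = -3 + 7 = 4; e = 4.8 − 4 = 0.8
|e| > 2.4: x=0 (|e|=3), x=1 (|e|=3.2), x=4 (|e|=4.4), x=5 (|e|=3.8) → 4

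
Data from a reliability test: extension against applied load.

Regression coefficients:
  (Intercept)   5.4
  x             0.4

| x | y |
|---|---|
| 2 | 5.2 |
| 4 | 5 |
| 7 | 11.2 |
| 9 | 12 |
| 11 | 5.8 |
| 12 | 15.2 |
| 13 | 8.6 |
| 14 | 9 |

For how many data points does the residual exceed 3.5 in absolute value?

2

x=2: ŷ = 5.4 + 0.4·2 = 6.2; e = 5.2 − 6.2 = -1
x=4: ŷ = 5.4 + 0.4·4 = 7; e = 5 − 7 = -2
x=7: ŷ = 5.4 + 0.4·7 = 8.2; e = 11.2 − 8.2 = 3
x=9: ŷ = 5.4 + 0.4·9 = 9; e = 12 − 9 = 3
x=11: ŷ = 5.4 + 0.4·11 = 9.8; e = 5.8 − 9.8 = -4
x=12: ŷ = 5.4 + 0.4·12 = 10.2; e = 15.2 − 10.2 = 5
x=13: ŷ = 5.4 + 0.4·13 = 10.6; e = 8.6 − 10.6 = -2
x=14: ŷ = 5.4 + 0.4·14 = 11; e = 9 − 11 = -2
|e| > 3.5: x=11 (|e|=4), x=12 (|e|=5) → 2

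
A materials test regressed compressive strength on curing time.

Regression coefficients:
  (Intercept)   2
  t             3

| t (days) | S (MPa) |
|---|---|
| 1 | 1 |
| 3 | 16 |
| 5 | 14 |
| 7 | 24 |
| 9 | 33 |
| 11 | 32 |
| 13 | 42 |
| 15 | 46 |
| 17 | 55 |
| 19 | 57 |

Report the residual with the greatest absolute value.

t=1: ŷ = 2 + 3·1 = 5; e = 1 − 5 = -4
t=3: ŷ = 2 + 3·3 = 11; e = 16 − 11 = 5
t=5: ŷ = 2 + 3·5 = 17; e = 14 − 17 = -3
t=7: ŷ = 2 + 3·7 = 23; e = 24 − 23 = 1
t=9: ŷ = 2 + 3·9 = 29; e = 33 − 29 = 4
t=11: ŷ = 2 + 3·11 = 35; e = 32 − 35 = -3
t=13: ŷ = 2 + 3·13 = 41; e = 42 − 41 = 1
t=15: ŷ = 2 + 3·15 = 47; e = 46 − 47 = -1
t=17: ŷ = 2 + 3·17 = 53; e = 55 − 53 = 2
t=19: ŷ = 2 + 3·19 = 59; e = 57 − 59 = -2
Largest |e| is 5 at t = 3, residual 5.

e = 5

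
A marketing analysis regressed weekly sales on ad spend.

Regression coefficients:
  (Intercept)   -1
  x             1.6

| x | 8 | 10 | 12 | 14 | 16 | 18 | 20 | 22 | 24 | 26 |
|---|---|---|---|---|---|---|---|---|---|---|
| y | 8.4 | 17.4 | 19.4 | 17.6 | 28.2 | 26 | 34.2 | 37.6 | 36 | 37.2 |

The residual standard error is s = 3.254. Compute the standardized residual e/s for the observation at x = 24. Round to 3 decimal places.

ŷ = -1 + 1.6·24 = 37.4
e = 36 − 37.4 = -1.4
e/s = -1.4 / 3.254 = -0.430

-0.430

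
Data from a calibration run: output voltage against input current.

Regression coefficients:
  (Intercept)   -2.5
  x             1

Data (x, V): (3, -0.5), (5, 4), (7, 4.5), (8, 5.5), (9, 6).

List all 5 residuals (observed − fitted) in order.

-1, 1.5, 0, 0, -0.5

x=3: V̂ = -2.5 + 3 = 0.5; e = -0.5 − 0.5 = -1
x=5: V̂ = -2.5 + 5 = 2.5; e = 4 − 2.5 = 1.5
x=7: V̂ = -2.5 + 7 = 4.5; e = 4.5 − 4.5 = 0
x=8: V̂ = -2.5 + 8 = 5.5; e = 5.5 − 5.5 = 0
x=9: V̂ = -2.5 + 9 = 6.5; e = 6 − 6.5 = -0.5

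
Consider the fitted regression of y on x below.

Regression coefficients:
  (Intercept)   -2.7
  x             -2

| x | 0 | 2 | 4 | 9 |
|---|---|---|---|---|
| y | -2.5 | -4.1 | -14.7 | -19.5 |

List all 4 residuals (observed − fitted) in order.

0.2, 2.6, -4, 1.2

x=0: ŷ = -2.7 − 2·0 = -2.7; e = -2.5 − (-2.7) = 0.2
x=2: ŷ = -2.7 − 2·2 = -6.7; e = -4.1 − (-6.7) = 2.6
x=4: ŷ = -2.7 − 2·4 = -10.7; e = -14.7 − (-10.7) = -4
x=9: ŷ = -2.7 − 2·9 = -20.7; e = -19.5 − (-20.7) = 1.2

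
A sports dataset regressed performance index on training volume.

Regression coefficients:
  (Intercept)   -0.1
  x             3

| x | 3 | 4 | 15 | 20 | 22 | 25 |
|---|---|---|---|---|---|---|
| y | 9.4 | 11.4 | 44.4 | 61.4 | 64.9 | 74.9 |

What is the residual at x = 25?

r = 0

ŷ = -0.1 + 3·25 = 74.9
r = 74.9 − 74.9 = 0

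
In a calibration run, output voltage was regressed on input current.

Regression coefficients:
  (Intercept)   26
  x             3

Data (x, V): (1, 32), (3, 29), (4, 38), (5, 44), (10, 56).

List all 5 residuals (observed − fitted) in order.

3, -6, 0, 3, 0

x=1: V̂ = 26 + 3·1 = 29; r = 32 − 29 = 3
x=3: V̂ = 26 + 3·3 = 35; r = 29 − 35 = -6
x=4: V̂ = 26 + 3·4 = 38; r = 38 − 38 = 0
x=5: V̂ = 26 + 3·5 = 41; r = 44 − 41 = 3
x=10: V̂ = 26 + 3·10 = 56; r = 56 − 56 = 0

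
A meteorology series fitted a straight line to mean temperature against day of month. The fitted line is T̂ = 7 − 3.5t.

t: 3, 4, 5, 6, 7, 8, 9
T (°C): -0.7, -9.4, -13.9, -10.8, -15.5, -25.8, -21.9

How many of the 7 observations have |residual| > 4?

1

t=3: T̂ = 7 − 3.5·3 = -3.5; e = -0.7 − (-3.5) = 2.8
t=4: T̂ = 7 − 3.5·4 = -7; e = -9.4 − (-7) = -2.4
t=5: T̂ = 7 − 3.5·5 = -10.5; e = -13.9 − (-10.5) = -3.4
t=6: T̂ = 7 − 3.5·6 = -14; e = -10.8 − (-14) = 3.2
t=7: T̂ = 7 − 3.5·7 = -17.5; e = -15.5 − (-17.5) = 2
t=8: T̂ = 7 − 3.5·8 = -21; e = -25.8 − (-21) = -4.8
t=9: T̂ = 7 − 3.5·9 = -24.5; e = -21.9 − (-24.5) = 2.6
|e| > 4: t=8 (|e|=4.8) → 1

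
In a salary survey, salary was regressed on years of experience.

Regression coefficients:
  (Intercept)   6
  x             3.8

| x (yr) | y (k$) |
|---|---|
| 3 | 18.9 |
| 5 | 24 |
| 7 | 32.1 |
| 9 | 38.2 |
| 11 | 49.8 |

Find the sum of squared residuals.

x=3: ŷ = 6 + 3.8·3 = 17.4; e = 18.9 − 17.4 = 1.5
x=5: ŷ = 6 + 3.8·5 = 25; e = 24 − 25 = -1
x=7: ŷ = 6 + 3.8·7 = 32.6; e = 32.1 − 32.6 = -0.5
x=9: ŷ = 6 + 3.8·9 = 40.2; e = 38.2 − 40.2 = -2
x=11: ŷ = 6 + 3.8·11 = 47.8; e = 49.8 − 47.8 = 2
SSE = 2.25 + 1 + 0.25 + 4 + 4 = 11.5

SSE = 11.5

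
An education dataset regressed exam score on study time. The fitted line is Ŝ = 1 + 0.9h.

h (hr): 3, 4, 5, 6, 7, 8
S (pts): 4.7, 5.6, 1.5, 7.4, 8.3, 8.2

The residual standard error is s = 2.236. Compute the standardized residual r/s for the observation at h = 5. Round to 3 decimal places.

-1.789

Ŝ = 1 + 0.9·5 = 5.5
r = 1.5 − 5.5 = -4
r/s = -4 / 2.236 = -1.789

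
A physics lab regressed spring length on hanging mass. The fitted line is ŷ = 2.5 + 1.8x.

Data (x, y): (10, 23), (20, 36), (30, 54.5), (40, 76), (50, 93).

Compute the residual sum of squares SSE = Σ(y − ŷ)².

x=10: ŷ = 2.5 + 1.8·10 = 20.5; e = 23 − 20.5 = 2.5
x=20: ŷ = 2.5 + 1.8·20 = 38.5; e = 36 − 38.5 = -2.5
x=30: ŷ = 2.5 + 1.8·30 = 56.5; e = 54.5 − 56.5 = -2
x=40: ŷ = 2.5 + 1.8·40 = 74.5; e = 76 − 74.5 = 1.5
x=50: ŷ = 2.5 + 1.8·50 = 92.5; e = 93 − 92.5 = 0.5
SSE = 6.25 + 6.25 + 4 + 2.25 + 0.25 = 19

SSE = 19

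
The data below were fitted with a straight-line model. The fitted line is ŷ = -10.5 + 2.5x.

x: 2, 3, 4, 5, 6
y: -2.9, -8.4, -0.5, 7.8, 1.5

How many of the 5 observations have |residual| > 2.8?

x=2: ŷ = -10.5 + 2.5·2 = -5.5; e = -2.9 − (-5.5) = 2.6
x=3: ŷ = -10.5 + 2.5·3 = -3; e = -8.4 − (-3) = -5.4
x=4: ŷ = -10.5 + 2.5·4 = -0.5; e = -0.5 − (-0.5) = 0
x=5: ŷ = -10.5 + 2.5·5 = 2; e = 7.8 − 2 = 5.8
x=6: ŷ = -10.5 + 2.5·6 = 4.5; e = 1.5 − 4.5 = -3
|e| > 2.8: x=3 (|e|=5.4), x=5 (|e|=5.8), x=6 (|e|=3) → 3

3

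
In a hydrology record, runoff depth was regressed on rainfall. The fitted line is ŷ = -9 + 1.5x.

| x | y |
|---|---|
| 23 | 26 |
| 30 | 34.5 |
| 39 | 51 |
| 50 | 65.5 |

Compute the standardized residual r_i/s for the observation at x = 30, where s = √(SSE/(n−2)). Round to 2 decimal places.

-0.95

x=23: ŷ = -9 + 1.5·23 = 25.5; r = 26 − 25.5 = 0.5
x=30: ŷ = -9 + 1.5·30 = 36; r = 34.5 − 36 = -1.5
x=39: ŷ = -9 + 1.5·39 = 49.5; r = 51 − 49.5 = 1.5
x=50: ŷ = -9 + 1.5·50 = 66; r = 65.5 − 66 = -0.5
SSE = 0.25 + 2.25 + 2.25 + 0.25 = 5
s = √(5/2) = 1.58114
r/s = -1.5 / 1.58114 = -0.95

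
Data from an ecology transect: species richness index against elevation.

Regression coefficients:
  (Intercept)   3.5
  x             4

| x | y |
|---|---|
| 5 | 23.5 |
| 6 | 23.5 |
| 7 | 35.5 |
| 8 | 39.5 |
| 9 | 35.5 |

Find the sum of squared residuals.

x=5: ŷ = 3.5 + 4·5 = 23.5; e = 23.5 − 23.5 = 0
x=6: ŷ = 3.5 + 4·6 = 27.5; e = 23.5 − 27.5 = -4
x=7: ŷ = 3.5 + 4·7 = 31.5; e = 35.5 − 31.5 = 4
x=8: ŷ = 3.5 + 4·8 = 35.5; e = 39.5 − 35.5 = 4
x=9: ŷ = 3.5 + 4·9 = 39.5; e = 35.5 − 39.5 = -4
SSE = 0 + 16 + 16 + 16 + 16 = 64

SSE = 64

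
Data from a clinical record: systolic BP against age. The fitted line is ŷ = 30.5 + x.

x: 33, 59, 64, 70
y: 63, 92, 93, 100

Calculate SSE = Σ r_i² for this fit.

x=33: ŷ = 30.5 + 33 = 63.5; r = 63 − 63.5 = -0.5
x=59: ŷ = 30.5 + 59 = 89.5; r = 92 − 89.5 = 2.5
x=64: ŷ = 30.5 + 64 = 94.5; r = 93 − 94.5 = -1.5
x=70: ŷ = 30.5 + 70 = 100.5; r = 100 − 100.5 = -0.5
SSE = 0.25 + 6.25 + 2.25 + 0.25 = 9

SSE = 9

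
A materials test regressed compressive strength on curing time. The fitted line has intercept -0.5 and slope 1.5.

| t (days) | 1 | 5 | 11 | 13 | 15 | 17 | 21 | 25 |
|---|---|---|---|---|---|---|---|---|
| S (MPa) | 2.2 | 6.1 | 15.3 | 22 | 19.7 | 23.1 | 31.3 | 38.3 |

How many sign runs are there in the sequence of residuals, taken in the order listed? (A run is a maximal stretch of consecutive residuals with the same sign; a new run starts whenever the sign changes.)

5 runs

t=1: Ŝ = -0.5 + 1.5·1 = 1; r = 2.2 − 1 = 1.2
t=5: Ŝ = -0.5 + 1.5·5 = 7; r = 6.1 − 7 = -0.9
t=11: Ŝ = -0.5 + 1.5·11 = 16; r = 15.3 − 16 = -0.7
t=13: Ŝ = -0.5 + 1.5·13 = 19; r = 22 − 19 = 3
t=15: Ŝ = -0.5 + 1.5·15 = 22; r = 19.7 − 22 = -2.3
t=17: Ŝ = -0.5 + 1.5·17 = 25; r = 23.1 − 25 = -1.9
t=21: Ŝ = -0.5 + 1.5·21 = 31; r = 31.3 − 31 = 0.3
t=25: Ŝ = -0.5 + 1.5·25 = 37; r = 38.3 − 37 = 1.3
Signs: + − − + − − + +
Runs: +×1, −×2, +×1, −×2, +×2 → 5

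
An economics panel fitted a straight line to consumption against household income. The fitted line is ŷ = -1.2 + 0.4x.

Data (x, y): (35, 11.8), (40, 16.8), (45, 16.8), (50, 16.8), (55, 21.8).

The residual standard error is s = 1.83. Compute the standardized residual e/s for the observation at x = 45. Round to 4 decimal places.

0.0000

ŷ = -1.2 + 0.4·45 = 16.8
e = 16.8 − 16.8 = 0
e/s = 0 / 1.83 = 0.0000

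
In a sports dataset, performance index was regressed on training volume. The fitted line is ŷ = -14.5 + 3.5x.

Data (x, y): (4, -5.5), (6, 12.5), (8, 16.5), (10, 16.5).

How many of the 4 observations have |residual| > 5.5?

x=4: ŷ = -14.5 + 3.5·4 = -0.5; e = -5.5 − (-0.5) = -5
x=6: ŷ = -14.5 + 3.5·6 = 6.5; e = 12.5 − 6.5 = 6
x=8: ŷ = -14.5 + 3.5·8 = 13.5; e = 16.5 − 13.5 = 3
x=10: ŷ = -14.5 + 3.5·10 = 20.5; e = 16.5 − 20.5 = -4
|e| > 5.5: x=6 (|e|=6) → 1

1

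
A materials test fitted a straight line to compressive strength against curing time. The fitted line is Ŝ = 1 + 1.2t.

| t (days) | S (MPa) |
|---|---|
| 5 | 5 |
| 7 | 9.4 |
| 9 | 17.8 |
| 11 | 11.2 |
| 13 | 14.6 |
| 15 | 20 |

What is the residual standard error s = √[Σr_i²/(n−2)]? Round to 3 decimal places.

s = 3.674

t=5: Ŝ = 1 + 1.2·5 = 7; r = 5 − 7 = -2
t=7: Ŝ = 1 + 1.2·7 = 9.4; r = 9.4 − 9.4 = 0
t=9: Ŝ = 1 + 1.2·9 = 11.8; r = 17.8 − 11.8 = 6
t=11: Ŝ = 1 + 1.2·11 = 14.2; r = 11.2 − 14.2 = -3
t=13: Ŝ = 1 + 1.2·13 = 16.6; r = 14.6 − 16.6 = -2
t=15: Ŝ = 1 + 1.2·15 = 19; r = 20 − 19 = 1
SSE = 4 + 0 + 36 + 9 + 4 + 1 = 54
s = √(54/4) = √13.5 ≈ 3.674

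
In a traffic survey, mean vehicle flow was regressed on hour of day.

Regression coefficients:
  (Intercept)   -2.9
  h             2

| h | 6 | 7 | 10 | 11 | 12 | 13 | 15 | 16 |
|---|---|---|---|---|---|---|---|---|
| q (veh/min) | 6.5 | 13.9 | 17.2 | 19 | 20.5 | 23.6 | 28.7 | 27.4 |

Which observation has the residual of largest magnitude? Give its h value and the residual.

h=6: ŷ = -2.9 + 2·6 = 9.1; e = 6.5 − 9.1 = -2.6
h=7: ŷ = -2.9 + 2·7 = 11.1; e = 13.9 − 11.1 = 2.8
h=10: ŷ = -2.9 + 2·10 = 17.1; e = 17.2 − 17.1 = 0.1
h=11: ŷ = -2.9 + 2·11 = 19.1; e = 19 − 19.1 = -0.1
h=12: ŷ = -2.9 + 2·12 = 21.1; e = 20.5 − 21.1 = -0.6
h=13: ŷ = -2.9 + 2·13 = 23.1; e = 23.6 − 23.1 = 0.5
h=15: ŷ = -2.9 + 2·15 = 27.1; e = 28.7 − 27.1 = 1.6
h=16: ŷ = -2.9 + 2·16 = 29.1; e = 27.4 − 29.1 = -1.7
Largest |e| is 2.8 at h = 7, residual 2.8.

h = 7, e = 2.8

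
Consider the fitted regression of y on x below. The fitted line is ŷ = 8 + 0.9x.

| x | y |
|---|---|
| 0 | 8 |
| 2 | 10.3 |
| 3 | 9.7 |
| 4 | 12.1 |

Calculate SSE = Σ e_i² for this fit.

x=0: ŷ = 8 + 0.9·0 = 8; e = 8 − 8 = 0
x=2: ŷ = 8 + 0.9·2 = 9.8; e = 10.3 − 9.8 = 0.5
x=3: ŷ = 8 + 0.9·3 = 10.7; e = 9.7 − 10.7 = -1
x=4: ŷ = 8 + 0.9·4 = 11.6; e = 12.1 − 11.6 = 0.5
SSE = 0 + 0.25 + 1 + 0.25 = 1.5

SSE = 1.5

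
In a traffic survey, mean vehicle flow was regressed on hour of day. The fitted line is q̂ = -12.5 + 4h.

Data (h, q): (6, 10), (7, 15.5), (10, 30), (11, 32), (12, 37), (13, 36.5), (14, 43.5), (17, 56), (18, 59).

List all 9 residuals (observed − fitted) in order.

-1.5, 0, 2.5, 0.5, 1.5, -3, 0, 0.5, -0.5

h=6: q̂ = -12.5 + 4·6 = 11.5; e = 10 − 11.5 = -1.5
h=7: q̂ = -12.5 + 4·7 = 15.5; e = 15.5 − 15.5 = 0
h=10: q̂ = -12.5 + 4·10 = 27.5; e = 30 − 27.5 = 2.5
h=11: q̂ = -12.5 + 4·11 = 31.5; e = 32 − 31.5 = 0.5
h=12: q̂ = -12.5 + 4·12 = 35.5; e = 37 − 35.5 = 1.5
h=13: q̂ = -12.5 + 4·13 = 39.5; e = 36.5 − 39.5 = -3
h=14: q̂ = -12.5 + 4·14 = 43.5; e = 43.5 − 43.5 = 0
h=17: q̂ = -12.5 + 4·17 = 55.5; e = 56 − 55.5 = 0.5
h=18: q̂ = -12.5 + 4·18 = 59.5; e = 59 − 59.5 = -0.5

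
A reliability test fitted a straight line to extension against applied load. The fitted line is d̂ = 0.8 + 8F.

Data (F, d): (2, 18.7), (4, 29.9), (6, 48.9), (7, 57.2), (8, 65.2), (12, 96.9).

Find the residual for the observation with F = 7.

d̂ = 0.8 + 8·7 = 56.8
e = 57.2 − 56.8 = 0.4

e = 0.4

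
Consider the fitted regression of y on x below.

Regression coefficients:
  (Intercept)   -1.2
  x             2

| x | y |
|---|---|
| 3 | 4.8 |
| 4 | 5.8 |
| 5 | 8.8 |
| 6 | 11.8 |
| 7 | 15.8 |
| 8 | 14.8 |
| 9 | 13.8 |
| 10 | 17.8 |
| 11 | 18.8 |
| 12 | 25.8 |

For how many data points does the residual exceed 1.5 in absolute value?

x=3: ŷ = -1.2 + 2·3 = 4.8; r = 4.8 − 4.8 = 0
x=4: ŷ = -1.2 + 2·4 = 6.8; r = 5.8 − 6.8 = -1
x=5: ŷ = -1.2 + 2·5 = 8.8; r = 8.8 − 8.8 = 0
x=6: ŷ = -1.2 + 2·6 = 10.8; r = 11.8 − 10.8 = 1
x=7: ŷ = -1.2 + 2·7 = 12.8; r = 15.8 − 12.8 = 3
x=8: ŷ = -1.2 + 2·8 = 14.8; r = 14.8 − 14.8 = 0
x=9: ŷ = -1.2 + 2·9 = 16.8; r = 13.8 − 16.8 = -3
x=10: ŷ = -1.2 + 2·10 = 18.8; r = 17.8 − 18.8 = -1
x=11: ŷ = -1.2 + 2·11 = 20.8; r = 18.8 − 20.8 = -2
x=12: ŷ = -1.2 + 2·12 = 22.8; r = 25.8 − 22.8 = 3
|r| > 1.5: x=7 (|r|=3), x=9 (|r|=3), x=11 (|r|=2), x=12 (|r|=3) → 4

4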